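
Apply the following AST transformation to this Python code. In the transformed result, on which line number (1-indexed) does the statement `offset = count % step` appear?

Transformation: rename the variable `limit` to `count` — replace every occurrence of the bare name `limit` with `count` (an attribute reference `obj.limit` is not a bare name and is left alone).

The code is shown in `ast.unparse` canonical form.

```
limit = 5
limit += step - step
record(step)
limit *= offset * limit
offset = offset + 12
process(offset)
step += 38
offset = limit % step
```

Transformed code:
count = 5
count += step - step
record(step)
count *= offset * count
offset = offset + 12
process(offset)
step += 38
offset = count % step

8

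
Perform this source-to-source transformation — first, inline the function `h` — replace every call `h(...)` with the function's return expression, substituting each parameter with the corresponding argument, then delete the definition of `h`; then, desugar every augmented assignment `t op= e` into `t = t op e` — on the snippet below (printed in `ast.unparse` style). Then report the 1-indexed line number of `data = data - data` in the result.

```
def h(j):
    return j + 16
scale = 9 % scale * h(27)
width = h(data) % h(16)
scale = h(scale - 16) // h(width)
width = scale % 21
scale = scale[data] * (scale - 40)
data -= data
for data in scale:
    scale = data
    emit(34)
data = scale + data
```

6

Transformed code:
scale = 9 % scale * (27 + 16)
width = (data + 16) % (16 + 16)
scale = (scale - 16 + 16) // (width + 16)
width = scale % 21
scale = scale[data] * (scale - 40)
data = data - data
for data in scale:
    scale = data
    emit(34)
data = scale + data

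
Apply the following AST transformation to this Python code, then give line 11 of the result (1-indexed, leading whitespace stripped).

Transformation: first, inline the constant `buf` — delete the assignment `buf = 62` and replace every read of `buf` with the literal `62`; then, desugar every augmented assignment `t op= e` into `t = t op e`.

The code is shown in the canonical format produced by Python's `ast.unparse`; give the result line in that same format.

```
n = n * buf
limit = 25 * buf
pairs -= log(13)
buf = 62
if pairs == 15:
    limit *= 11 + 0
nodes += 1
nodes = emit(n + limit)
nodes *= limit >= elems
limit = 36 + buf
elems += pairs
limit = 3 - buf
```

limit = 3 - 62

Transformed code:
n = n * 62
limit = 25 * 62
pairs = pairs - log(13)
if pairs == 15:
    limit = limit * (11 + 0)
nodes = nodes + 1
nodes = emit(n + limit)
nodes = nodes * (limit >= elems)
limit = 36 + 62
elems = elems + pairs
limit = 3 - 62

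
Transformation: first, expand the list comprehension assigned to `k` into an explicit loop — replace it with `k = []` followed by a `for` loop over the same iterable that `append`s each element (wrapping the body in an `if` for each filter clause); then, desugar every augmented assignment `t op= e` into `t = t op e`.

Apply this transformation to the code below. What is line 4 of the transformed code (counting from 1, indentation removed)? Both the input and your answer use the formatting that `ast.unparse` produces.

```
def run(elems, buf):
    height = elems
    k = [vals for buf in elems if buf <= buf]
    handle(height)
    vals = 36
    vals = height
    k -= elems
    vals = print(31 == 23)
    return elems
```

for buf in elems:

Transformed code:
def run(elems, buf):
    height = elems
    k = []
    for buf in elems:
        if buf <= buf:
            k.append(vals)
    handle(height)
    vals = 36
    vals = height
    k = k - elems
    vals = print(31 == 23)
    return elems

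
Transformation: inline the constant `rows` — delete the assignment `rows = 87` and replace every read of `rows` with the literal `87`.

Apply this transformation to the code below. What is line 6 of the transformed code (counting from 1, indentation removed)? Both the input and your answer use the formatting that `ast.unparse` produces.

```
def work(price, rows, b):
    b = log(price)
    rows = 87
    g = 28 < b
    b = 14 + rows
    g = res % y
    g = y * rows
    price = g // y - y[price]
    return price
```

g = y * 87

Transformed code:
def work(price, rows, b):
    b = log(price)
    g = 28 < b
    b = 14 + 87
    g = res % y
    g = y * 87
    price = g // y - y[price]
    return price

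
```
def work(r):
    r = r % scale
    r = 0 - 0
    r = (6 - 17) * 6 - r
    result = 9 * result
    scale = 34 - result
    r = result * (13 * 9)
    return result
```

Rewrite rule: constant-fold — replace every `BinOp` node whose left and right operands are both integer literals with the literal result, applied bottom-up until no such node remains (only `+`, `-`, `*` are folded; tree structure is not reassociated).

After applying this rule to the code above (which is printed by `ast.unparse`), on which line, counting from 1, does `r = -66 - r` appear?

4

Transformed code:
def work(r):
    r = r % scale
    r = 0
    r = -66 - r
    result = 9 * result
    scale = 34 - result
    r = result * 117
    return result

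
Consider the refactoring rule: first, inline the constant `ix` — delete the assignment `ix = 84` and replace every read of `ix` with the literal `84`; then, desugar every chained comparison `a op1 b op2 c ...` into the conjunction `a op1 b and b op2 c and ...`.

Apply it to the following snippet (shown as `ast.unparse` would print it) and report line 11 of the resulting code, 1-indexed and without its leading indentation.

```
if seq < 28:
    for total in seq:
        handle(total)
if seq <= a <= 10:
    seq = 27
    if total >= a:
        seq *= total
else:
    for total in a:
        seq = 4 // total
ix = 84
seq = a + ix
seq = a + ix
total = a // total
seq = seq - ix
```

Transformed code:
if seq < 28:
    for total in seq:
        handle(total)
if seq <= a and a <= 10:
    seq = 27
    if total >= a:
        seq *= total
else:
    for total in a:
        seq = 4 // total
seq = a + 84
seq = a + 84
total = a // total
seq = seq - 84

seq = a + 84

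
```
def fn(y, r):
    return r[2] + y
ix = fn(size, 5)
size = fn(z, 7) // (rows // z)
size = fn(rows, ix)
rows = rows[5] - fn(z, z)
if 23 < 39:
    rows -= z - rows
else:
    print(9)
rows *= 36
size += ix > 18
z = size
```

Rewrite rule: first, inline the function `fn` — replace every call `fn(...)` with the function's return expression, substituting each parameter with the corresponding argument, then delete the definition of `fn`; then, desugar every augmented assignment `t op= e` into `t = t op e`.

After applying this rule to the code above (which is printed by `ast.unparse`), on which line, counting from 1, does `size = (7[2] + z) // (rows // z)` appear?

2

Transformed code:
ix = 5[2] + size
size = (7[2] + z) // (rows // z)
size = ix[2] + rows
rows = rows[5] - (z[2] + z)
if 23 < 39:
    rows = rows - (z - rows)
else:
    print(9)
rows = rows * 36
size = size + (ix > 18)
z = size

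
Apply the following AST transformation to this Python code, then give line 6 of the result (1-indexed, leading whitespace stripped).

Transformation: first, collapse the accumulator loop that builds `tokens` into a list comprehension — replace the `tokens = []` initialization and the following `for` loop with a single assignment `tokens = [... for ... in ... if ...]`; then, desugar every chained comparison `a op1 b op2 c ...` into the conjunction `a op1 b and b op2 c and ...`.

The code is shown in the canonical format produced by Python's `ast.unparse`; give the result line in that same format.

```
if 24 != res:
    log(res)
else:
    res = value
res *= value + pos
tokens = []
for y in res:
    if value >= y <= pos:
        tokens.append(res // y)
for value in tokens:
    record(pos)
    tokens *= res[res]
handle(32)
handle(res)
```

Transformed code:
if 24 != res:
    log(res)
else:
    res = value
res *= value + pos
tokens = [res // y for y in res if value >= y and y <= pos]
for value in tokens:
    record(pos)
    tokens *= res[res]
handle(32)
handle(res)

tokens = [res // y for y in res if value >= y and y <= pos]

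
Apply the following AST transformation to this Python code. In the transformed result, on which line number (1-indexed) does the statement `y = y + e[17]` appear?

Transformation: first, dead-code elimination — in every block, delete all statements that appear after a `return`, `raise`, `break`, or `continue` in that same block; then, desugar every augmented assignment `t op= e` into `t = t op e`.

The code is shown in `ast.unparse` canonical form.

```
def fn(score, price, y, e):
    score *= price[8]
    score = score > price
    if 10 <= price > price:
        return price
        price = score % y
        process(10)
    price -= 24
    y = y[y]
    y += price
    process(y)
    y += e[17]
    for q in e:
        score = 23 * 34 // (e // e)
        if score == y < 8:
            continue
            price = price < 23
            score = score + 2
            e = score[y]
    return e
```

Transformed code:
def fn(score, price, y, e):
    score = score * price[8]
    score = score > price
    if 10 <= price > price:
        return price
    price = price - 24
    y = y[y]
    y = y + price
    process(y)
    y = y + e[17]
    for q in e:
        score = 23 * 34 // (e // e)
        if score == y < 8:
            continue
    return e

10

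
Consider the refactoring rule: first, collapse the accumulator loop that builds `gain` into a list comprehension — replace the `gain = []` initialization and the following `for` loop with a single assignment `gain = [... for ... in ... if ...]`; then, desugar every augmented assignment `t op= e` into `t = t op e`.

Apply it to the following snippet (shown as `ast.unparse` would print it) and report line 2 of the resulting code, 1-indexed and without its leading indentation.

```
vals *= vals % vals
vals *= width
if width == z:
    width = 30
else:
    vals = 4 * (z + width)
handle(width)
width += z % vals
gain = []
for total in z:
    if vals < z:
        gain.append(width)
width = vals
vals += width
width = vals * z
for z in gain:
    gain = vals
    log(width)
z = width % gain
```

Transformed code:
vals = vals * (vals % vals)
vals = vals * width
if width == z:
    width = 30
else:
    vals = 4 * (z + width)
handle(width)
width = width + z % vals
gain = [width for total in z if vals < z]
width = vals
vals = vals + width
width = vals * z
for z in gain:
    gain = vals
    log(width)
z = width % gain

vals = vals * width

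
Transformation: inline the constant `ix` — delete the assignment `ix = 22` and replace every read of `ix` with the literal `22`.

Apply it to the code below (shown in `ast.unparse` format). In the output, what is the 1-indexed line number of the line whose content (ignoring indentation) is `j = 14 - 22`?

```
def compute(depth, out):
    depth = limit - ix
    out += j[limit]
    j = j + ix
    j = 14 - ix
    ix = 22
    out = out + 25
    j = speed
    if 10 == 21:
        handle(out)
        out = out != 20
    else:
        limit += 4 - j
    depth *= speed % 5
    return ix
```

5

Transformed code:
def compute(depth, out):
    depth = limit - 22
    out += j[limit]
    j = j + 22
    j = 14 - 22
    out = out + 25
    j = speed
    if 10 == 21:
        handle(out)
        out = out != 20
    else:
        limit += 4 - j
    depth *= speed % 5
    return 22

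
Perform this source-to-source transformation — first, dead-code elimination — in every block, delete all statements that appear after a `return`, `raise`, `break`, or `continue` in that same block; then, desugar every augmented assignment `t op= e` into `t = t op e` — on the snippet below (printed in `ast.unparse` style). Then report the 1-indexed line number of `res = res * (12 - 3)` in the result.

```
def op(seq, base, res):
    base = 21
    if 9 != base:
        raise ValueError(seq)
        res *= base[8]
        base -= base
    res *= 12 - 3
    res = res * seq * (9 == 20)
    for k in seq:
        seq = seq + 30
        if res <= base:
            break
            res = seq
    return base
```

5

Transformed code:
def op(seq, base, res):
    base = 21
    if 9 != base:
        raise ValueError(seq)
    res = res * (12 - 3)
    res = res * seq * (9 == 20)
    for k in seq:
        seq = seq + 30
        if res <= base:
            break
    return base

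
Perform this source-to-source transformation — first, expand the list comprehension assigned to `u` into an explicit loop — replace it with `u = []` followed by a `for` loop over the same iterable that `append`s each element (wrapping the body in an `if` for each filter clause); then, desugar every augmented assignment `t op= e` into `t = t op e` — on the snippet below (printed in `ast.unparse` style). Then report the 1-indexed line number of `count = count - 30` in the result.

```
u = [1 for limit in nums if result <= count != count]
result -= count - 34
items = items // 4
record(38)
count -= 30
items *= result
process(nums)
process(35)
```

8

Transformed code:
u = []
for limit in nums:
    if result <= count != count:
        u.append(1)
result = result - (count - 34)
items = items // 4
record(38)
count = count - 30
items = items * result
process(nums)
process(35)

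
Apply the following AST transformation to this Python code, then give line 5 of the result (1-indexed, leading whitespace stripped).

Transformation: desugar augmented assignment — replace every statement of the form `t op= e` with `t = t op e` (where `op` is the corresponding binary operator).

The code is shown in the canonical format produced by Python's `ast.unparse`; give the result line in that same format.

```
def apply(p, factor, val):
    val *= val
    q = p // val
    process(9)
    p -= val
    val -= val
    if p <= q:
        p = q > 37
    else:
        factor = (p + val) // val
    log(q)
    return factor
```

Transformed code:
def apply(p, factor, val):
    val = val * val
    q = p // val
    process(9)
    p = p - val
    val = val - val
    if p <= q:
        p = q > 37
    else:
        factor = (p + val) // val
    log(q)
    return factor

p = p - val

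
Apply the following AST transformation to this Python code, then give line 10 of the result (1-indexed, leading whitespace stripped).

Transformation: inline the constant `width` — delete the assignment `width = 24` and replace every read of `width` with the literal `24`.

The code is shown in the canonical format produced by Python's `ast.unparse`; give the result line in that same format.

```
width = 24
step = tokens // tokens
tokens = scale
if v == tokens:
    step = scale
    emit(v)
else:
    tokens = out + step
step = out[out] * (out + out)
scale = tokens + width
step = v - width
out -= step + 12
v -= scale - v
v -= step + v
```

step = v - 24

Transformed code:
step = tokens // tokens
tokens = scale
if v == tokens:
    step = scale
    emit(v)
else:
    tokens = out + step
step = out[out] * (out + out)
scale = tokens + 24
step = v - 24
out -= step + 12
v -= scale - v
v -= step + v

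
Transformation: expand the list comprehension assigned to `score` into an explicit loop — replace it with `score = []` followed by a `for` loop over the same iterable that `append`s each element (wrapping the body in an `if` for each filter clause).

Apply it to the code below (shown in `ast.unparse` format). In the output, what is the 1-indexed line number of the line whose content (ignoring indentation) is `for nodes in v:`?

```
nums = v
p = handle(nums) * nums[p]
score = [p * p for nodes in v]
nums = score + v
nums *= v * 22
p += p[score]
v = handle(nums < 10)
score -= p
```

4

Transformed code:
nums = v
p = handle(nums) * nums[p]
score = []
for nodes in v:
    score.append(p * p)
nums = score + v
nums *= v * 22
p += p[score]
v = handle(nums < 10)
score -= p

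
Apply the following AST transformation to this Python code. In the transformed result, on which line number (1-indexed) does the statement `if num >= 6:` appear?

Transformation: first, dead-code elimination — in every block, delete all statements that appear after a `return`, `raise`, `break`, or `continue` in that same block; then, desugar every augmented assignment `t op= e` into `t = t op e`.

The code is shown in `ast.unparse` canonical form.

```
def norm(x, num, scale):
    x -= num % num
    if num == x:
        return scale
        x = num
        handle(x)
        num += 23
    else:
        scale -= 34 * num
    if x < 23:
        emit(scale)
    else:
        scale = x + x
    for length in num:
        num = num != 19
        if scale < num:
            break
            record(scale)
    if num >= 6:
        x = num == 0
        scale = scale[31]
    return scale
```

Transformed code:
def norm(x, num, scale):
    x = x - num % num
    if num == x:
        return scale
    else:
        scale = scale - 34 * num
    if x < 23:
        emit(scale)
    else:
        scale = x + x
    for length in num:
        num = num != 19
        if scale < num:
            break
    if num >= 6:
        x = num == 0
        scale = scale[31]
    return scale

15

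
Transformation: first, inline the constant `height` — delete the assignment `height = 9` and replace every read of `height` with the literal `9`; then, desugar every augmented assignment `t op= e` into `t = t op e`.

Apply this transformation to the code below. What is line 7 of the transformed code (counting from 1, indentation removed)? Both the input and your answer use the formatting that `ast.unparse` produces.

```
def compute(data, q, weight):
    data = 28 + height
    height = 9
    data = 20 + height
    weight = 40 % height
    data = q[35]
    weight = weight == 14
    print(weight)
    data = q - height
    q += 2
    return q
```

print(weight)

Transformed code:
def compute(data, q, weight):
    data = 28 + 9
    data = 20 + 9
    weight = 40 % 9
    data = q[35]
    weight = weight == 14
    print(weight)
    data = q - 9
    q = q + 2
    return q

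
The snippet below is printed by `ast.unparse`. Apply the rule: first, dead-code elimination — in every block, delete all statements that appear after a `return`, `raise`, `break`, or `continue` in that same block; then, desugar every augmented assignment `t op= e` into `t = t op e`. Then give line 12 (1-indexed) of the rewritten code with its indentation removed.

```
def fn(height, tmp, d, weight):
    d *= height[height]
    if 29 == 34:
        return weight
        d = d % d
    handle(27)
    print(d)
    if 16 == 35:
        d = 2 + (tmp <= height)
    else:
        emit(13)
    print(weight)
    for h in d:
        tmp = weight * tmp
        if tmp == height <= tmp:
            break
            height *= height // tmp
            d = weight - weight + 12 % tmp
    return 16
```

for h in d:

Transformed code:
def fn(height, tmp, d, weight):
    d = d * height[height]
    if 29 == 34:
        return weight
    handle(27)
    print(d)
    if 16 == 35:
        d = 2 + (tmp <= height)
    else:
        emit(13)
    print(weight)
    for h in d:
        tmp = weight * tmp
        if tmp == height <= tmp:
            break
    return 16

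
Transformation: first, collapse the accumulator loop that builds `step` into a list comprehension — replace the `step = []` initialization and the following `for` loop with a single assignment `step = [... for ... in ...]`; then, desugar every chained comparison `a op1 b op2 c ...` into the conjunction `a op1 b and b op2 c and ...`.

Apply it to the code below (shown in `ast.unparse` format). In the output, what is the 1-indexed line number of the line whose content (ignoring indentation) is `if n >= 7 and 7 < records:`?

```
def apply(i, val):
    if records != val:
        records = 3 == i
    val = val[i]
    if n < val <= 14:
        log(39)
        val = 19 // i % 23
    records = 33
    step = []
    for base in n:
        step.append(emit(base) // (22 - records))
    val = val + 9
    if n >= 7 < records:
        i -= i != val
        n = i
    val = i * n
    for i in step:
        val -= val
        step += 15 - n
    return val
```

11

Transformed code:
def apply(i, val):
    if records != val:
        records = 3 == i
    val = val[i]
    if n < val and val <= 14:
        log(39)
        val = 19 // i % 23
    records = 33
    step = [emit(base) // (22 - records) for base in n]
    val = val + 9
    if n >= 7 and 7 < records:
        i -= i != val
        n = i
    val = i * n
    for i in step:
        val -= val
        step += 15 - n
    return val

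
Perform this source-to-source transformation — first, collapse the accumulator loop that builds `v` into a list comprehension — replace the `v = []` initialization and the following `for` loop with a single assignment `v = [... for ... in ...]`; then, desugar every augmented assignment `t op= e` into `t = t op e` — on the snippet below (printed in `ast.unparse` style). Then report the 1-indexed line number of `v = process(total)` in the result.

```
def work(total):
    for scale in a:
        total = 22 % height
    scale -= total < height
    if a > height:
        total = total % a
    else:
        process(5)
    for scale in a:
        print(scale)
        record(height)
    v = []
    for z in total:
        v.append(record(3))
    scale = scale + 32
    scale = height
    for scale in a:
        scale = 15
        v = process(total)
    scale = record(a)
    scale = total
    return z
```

17

Transformed code:
def work(total):
    for scale in a:
        total = 22 % height
    scale = scale - (total < height)
    if a > height:
        total = total % a
    else:
        process(5)
    for scale in a:
        print(scale)
        record(height)
    v = [record(3) for z in total]
    scale = scale + 32
    scale = height
    for scale in a:
        scale = 15
        v = process(total)
    scale = record(a)
    scale = total
    return z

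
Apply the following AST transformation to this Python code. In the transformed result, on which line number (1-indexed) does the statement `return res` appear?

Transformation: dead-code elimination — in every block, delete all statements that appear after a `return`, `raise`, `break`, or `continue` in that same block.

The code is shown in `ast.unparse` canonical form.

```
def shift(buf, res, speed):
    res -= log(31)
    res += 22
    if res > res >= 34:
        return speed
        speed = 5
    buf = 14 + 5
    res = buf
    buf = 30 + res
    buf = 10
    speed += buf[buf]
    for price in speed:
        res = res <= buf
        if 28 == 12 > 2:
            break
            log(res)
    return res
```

15

Transformed code:
def shift(buf, res, speed):
    res -= log(31)
    res += 22
    if res > res >= 34:
        return speed
    buf = 14 + 5
    res = buf
    buf = 30 + res
    buf = 10
    speed += buf[buf]
    for price in speed:
        res = res <= buf
        if 28 == 12 > 2:
            break
    return res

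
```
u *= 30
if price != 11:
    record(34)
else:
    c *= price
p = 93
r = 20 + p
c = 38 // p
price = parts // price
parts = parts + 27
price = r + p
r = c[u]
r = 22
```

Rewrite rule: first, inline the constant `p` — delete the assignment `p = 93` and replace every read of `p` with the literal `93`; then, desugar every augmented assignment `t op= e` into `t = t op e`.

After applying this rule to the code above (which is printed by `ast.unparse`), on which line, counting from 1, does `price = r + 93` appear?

10

Transformed code:
u = u * 30
if price != 11:
    record(34)
else:
    c = c * price
r = 20 + 93
c = 38 // 93
price = parts // price
parts = parts + 27
price = r + 93
r = c[u]
r = 22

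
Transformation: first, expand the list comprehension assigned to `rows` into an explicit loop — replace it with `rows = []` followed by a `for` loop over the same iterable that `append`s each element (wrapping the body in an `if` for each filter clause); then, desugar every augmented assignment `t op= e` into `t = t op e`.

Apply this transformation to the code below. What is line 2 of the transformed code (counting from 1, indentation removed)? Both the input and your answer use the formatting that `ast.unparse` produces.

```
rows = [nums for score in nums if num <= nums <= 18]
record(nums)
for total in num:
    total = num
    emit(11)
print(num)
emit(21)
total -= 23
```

for score in nums:

Transformed code:
rows = []
for score in nums:
    if num <= nums <= 18:
        rows.append(nums)
record(nums)
for total in num:
    total = num
    emit(11)
print(num)
emit(21)
total = total - 23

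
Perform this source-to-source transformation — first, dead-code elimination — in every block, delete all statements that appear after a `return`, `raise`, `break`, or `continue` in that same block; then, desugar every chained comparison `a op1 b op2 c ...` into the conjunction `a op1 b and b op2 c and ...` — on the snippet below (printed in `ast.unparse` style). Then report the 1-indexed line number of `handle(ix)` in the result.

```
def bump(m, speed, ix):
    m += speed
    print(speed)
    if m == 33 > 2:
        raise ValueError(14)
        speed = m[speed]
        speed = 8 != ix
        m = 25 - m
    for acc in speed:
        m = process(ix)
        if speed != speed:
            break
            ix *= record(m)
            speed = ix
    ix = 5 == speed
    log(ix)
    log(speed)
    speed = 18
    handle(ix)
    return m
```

Transformed code:
def bump(m, speed, ix):
    m += speed
    print(speed)
    if m == 33 and 33 > 2:
        raise ValueError(14)
    for acc in speed:
        m = process(ix)
        if speed != speed:
            break
    ix = 5 == speed
    log(ix)
    log(speed)
    speed = 18
    handle(ix)
    return m

14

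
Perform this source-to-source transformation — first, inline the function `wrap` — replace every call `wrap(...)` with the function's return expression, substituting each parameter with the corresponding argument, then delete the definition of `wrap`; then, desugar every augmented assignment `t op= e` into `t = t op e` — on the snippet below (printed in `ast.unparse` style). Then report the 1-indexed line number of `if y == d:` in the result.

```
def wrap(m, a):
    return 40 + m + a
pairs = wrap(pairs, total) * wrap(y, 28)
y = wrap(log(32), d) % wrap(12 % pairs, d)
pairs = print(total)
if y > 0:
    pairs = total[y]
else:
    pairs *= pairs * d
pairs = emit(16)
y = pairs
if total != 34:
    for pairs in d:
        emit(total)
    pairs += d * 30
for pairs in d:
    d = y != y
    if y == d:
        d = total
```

16

Transformed code:
pairs = (40 + pairs + total) * (40 + y + 28)
y = (40 + log(32) + d) % (40 + 12 % pairs + d)
pairs = print(total)
if y > 0:
    pairs = total[y]
else:
    pairs = pairs * (pairs * d)
pairs = emit(16)
y = pairs
if total != 34:
    for pairs in d:
        emit(total)
    pairs = pairs + d * 30
for pairs in d:
    d = y != y
    if y == d:
        d = total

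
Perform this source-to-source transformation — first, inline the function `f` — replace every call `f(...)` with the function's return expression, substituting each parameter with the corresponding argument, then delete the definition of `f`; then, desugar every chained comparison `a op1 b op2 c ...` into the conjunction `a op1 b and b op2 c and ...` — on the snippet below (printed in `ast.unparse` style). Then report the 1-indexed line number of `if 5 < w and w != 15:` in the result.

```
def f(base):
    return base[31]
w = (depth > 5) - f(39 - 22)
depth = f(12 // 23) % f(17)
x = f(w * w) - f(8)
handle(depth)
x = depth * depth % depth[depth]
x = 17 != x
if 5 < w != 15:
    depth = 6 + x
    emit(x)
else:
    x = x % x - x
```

Transformed code:
w = (depth > 5) - (39 - 22)[31]
depth = (12 // 23)[31] % 17[31]
x = (w * w)[31] - 8[31]
handle(depth)
x = depth * depth % depth[depth]
x = 17 != x
if 5 < w and w != 15:
    depth = 6 + x
    emit(x)
else:
    x = x % x - x

7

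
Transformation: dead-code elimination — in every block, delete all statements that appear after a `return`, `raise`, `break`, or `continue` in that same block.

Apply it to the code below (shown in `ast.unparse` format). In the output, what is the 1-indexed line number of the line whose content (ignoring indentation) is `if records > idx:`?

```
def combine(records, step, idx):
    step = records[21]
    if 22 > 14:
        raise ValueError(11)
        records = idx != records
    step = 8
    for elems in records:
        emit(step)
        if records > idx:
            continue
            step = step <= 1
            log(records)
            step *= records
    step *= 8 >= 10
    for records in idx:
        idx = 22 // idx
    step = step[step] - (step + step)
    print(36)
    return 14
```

8

Transformed code:
def combine(records, step, idx):
    step = records[21]
    if 22 > 14:
        raise ValueError(11)
    step = 8
    for elems in records:
        emit(step)
        if records > idx:
            continue
    step *= 8 >= 10
    for records in idx:
        idx = 22 // idx
    step = step[step] - (step + step)
    print(36)
    return 14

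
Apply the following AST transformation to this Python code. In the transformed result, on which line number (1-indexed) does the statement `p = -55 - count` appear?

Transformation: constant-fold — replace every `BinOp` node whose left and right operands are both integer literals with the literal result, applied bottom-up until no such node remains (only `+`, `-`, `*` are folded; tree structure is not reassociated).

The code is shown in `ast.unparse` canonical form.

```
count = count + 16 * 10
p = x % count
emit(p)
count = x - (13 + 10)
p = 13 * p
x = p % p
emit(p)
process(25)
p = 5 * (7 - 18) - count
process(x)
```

Transformed code:
count = count + 160
p = x % count
emit(p)
count = x - 23
p = 13 * p
x = p % p
emit(p)
process(25)
p = -55 - count
process(x)

9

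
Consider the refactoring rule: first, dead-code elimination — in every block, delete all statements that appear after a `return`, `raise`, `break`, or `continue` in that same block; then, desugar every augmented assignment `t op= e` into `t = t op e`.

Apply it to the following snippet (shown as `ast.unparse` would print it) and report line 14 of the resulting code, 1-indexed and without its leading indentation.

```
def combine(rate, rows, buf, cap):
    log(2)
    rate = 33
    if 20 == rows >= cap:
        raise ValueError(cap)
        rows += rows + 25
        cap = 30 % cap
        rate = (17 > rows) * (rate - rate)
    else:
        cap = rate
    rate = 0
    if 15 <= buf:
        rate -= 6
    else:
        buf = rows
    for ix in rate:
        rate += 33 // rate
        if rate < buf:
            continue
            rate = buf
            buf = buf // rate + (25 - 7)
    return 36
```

rate = rate + 33 // rate

Transformed code:
def combine(rate, rows, buf, cap):
    log(2)
    rate = 33
    if 20 == rows >= cap:
        raise ValueError(cap)
    else:
        cap = rate
    rate = 0
    if 15 <= buf:
        rate = rate - 6
    else:
        buf = rows
    for ix in rate:
        rate = rate + 33 // rate
        if rate < buf:
            continue
    return 36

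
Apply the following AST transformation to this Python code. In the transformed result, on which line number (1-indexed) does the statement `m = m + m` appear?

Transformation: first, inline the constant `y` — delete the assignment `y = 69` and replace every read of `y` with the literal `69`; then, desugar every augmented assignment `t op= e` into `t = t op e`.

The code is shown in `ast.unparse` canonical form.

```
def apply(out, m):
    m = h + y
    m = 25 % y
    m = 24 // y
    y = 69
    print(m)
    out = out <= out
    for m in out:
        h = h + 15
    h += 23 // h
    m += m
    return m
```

10

Transformed code:
def apply(out, m):
    m = h + 69
    m = 25 % 69
    m = 24 // 69
    print(m)
    out = out <= out
    for m in out:
        h = h + 15
    h = h + 23 // h
    m = m + m
    return m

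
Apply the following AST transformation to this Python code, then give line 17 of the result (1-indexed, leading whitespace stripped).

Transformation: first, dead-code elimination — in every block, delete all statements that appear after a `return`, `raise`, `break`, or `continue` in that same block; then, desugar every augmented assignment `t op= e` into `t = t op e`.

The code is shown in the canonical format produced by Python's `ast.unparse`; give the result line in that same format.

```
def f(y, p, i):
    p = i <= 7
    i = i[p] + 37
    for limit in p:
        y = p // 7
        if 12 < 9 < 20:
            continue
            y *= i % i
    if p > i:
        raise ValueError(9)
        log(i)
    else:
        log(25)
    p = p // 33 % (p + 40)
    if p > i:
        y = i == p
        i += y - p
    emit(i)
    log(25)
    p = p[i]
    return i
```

Transformed code:
def f(y, p, i):
    p = i <= 7
    i = i[p] + 37
    for limit in p:
        y = p // 7
        if 12 < 9 < 20:
            continue
    if p > i:
        raise ValueError(9)
    else:
        log(25)
    p = p // 33 % (p + 40)
    if p > i:
        y = i == p
        i = i + (y - p)
    emit(i)
    log(25)
    p = p[i]
    return i

log(25)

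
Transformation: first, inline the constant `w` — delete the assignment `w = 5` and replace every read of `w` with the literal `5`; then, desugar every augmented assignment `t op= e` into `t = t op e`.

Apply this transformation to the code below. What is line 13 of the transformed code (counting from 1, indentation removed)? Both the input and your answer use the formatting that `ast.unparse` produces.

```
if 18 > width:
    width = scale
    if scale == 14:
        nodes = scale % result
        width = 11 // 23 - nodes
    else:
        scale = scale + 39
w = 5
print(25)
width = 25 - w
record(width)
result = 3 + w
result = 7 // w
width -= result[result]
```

width = width - result[result]

Transformed code:
if 18 > width:
    width = scale
    if scale == 14:
        nodes = scale % result
        width = 11 // 23 - nodes
    else:
        scale = scale + 39
print(25)
width = 25 - 5
record(width)
result = 3 + 5
result = 7 // 5
width = width - result[result]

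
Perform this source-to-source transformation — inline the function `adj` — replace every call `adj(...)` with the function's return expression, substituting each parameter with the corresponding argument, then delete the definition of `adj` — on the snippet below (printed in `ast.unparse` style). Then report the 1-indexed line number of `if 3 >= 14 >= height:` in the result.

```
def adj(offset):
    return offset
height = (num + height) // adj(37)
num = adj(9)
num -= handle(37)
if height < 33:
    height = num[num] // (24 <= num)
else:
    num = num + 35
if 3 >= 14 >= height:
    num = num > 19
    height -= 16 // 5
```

8

Transformed code:
height = (num + height) // 37
num = 9
num -= handle(37)
if height < 33:
    height = num[num] // (24 <= num)
else:
    num = num + 35
if 3 >= 14 >= height:
    num = num > 19
    height -= 16 // 5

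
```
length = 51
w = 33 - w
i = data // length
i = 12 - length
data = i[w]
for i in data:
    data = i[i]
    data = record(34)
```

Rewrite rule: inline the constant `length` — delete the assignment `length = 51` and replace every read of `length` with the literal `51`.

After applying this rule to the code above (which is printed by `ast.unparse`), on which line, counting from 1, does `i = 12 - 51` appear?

3

Transformed code:
w = 33 - w
i = data // 51
i = 12 - 51
data = i[w]
for i in data:
    data = i[i]
    data = record(34)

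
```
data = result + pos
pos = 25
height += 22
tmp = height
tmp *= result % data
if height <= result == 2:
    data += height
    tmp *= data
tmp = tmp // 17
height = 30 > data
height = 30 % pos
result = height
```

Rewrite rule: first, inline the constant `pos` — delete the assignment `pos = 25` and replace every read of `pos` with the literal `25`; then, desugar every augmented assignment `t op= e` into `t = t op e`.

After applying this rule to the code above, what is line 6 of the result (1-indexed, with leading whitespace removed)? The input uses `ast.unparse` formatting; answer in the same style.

data = data + height

Transformed code:
data = result + 25
height = height + 22
tmp = height
tmp = tmp * (result % data)
if height <= result == 2:
    data = data + height
    tmp = tmp * data
tmp = tmp // 17
height = 30 > data
height = 30 % 25
result = height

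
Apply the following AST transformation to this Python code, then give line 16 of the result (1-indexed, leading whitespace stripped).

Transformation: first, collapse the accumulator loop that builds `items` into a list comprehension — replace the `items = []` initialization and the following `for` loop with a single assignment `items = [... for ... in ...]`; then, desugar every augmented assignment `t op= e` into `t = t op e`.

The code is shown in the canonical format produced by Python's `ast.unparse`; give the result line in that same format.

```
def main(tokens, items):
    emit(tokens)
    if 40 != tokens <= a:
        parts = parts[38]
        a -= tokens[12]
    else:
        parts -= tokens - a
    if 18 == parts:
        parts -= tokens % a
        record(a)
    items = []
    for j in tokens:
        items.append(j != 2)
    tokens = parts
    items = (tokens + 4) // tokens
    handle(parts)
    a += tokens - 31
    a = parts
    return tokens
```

Transformed code:
def main(tokens, items):
    emit(tokens)
    if 40 != tokens <= a:
        parts = parts[38]
        a = a - tokens[12]
    else:
        parts = parts - (tokens - a)
    if 18 == parts:
        parts = parts - tokens % a
        record(a)
    items = [j != 2 for j in tokens]
    tokens = parts
    items = (tokens + 4) // tokens
    handle(parts)
    a = a + (tokens - 31)
    a = parts
    return tokens

a = parts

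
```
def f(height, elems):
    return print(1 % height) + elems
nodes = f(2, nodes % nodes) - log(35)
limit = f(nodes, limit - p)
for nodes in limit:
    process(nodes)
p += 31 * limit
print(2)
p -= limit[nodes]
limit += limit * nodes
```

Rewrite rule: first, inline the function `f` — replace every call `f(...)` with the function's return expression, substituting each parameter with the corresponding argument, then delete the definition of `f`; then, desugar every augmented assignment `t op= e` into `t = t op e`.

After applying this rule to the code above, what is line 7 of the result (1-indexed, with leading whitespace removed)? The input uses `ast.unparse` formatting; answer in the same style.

p = p - limit[nodes]

Transformed code:
nodes = print(1 % 2) + nodes % nodes - log(35)
limit = print(1 % nodes) + (limit - p)
for nodes in limit:
    process(nodes)
p = p + 31 * limit
print(2)
p = p - limit[nodes]
limit = limit + limit * nodes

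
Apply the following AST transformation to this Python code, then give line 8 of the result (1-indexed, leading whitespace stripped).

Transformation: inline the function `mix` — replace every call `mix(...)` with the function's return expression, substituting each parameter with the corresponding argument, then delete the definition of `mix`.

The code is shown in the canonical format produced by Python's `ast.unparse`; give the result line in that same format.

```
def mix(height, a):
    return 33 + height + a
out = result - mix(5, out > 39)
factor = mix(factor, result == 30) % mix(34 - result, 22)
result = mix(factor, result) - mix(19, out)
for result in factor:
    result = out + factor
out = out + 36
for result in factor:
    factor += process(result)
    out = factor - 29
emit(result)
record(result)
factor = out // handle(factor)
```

factor += process(result)

Transformed code:
out = result - (33 + 5 + (out > 39))
factor = (33 + factor + (result == 30)) % (33 + (34 - result) + 22)
result = 33 + factor + result - (33 + 19 + out)
for result in factor:
    result = out + factor
out = out + 36
for result in factor:
    factor += process(result)
    out = factor - 29
emit(result)
record(result)
factor = out // handle(factor)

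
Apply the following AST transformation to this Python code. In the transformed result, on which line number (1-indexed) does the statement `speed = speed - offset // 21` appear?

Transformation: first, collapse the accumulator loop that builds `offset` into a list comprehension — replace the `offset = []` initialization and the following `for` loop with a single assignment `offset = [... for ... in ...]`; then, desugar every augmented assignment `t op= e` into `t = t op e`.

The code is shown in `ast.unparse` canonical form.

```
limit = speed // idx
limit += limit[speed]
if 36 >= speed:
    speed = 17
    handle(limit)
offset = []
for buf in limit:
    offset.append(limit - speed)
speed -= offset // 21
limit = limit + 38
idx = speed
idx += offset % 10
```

7

Transformed code:
limit = speed // idx
limit = limit + limit[speed]
if 36 >= speed:
    speed = 17
    handle(limit)
offset = [limit - speed for buf in limit]
speed = speed - offset // 21
limit = limit + 38
idx = speed
idx = idx + offset % 10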